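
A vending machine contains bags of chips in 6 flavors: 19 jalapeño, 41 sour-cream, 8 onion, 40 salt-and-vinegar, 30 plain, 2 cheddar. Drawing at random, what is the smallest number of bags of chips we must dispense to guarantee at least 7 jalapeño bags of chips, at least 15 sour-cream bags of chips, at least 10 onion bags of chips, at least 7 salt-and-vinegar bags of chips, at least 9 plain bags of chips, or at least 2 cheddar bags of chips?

44

The worst case stops just short of every target: 6 jalapeño, 14 sour-cream, all 8 onion, 6 salt-and-vinegar, 8 plain, 1 cheddar — 6 + 14 + 8 + 6 + 8 + 1 = 43 bags of chips.
One more bag of chips must push some flavor to its target, so 43 + 1 = 44.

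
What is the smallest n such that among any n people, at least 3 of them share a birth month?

25

There are 12 months of the year acting as pigeonholes.
With 12 × 2 = 24 people we could place exactly 2 in each, with no class reaching 3.
One more forces some class to hold 3, so 24 + 1 = 25.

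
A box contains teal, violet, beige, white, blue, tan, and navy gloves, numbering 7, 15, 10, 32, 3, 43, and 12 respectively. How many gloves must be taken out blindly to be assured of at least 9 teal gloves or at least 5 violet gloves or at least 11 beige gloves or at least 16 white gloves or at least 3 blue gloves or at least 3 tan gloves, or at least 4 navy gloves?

44

The worst case stops just short of every target: all 7 teal, 4 violet, 10 beige, 15 white, 2 blue, 2 tan, 3 navy — 7 + 4 + 10 + 15 + 2 + 2 + 3 = 43 gloves.
One more glove must push some color to its target, so 43 + 1 = 44.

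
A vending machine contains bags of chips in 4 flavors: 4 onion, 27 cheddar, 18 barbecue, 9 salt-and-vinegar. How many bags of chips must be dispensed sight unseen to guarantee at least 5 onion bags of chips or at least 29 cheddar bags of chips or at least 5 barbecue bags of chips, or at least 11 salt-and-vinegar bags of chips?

45

Each of the 4 flavors has its own threshold; avoid all of them simultaneously.
The worst case stops just short of every target: 4 onion, all 27 cheddar, 4 barbecue, all 9 salt-and-vinegar — 4 + 27 + 4 + 9 = 44 bags of chips.
One more bag of chips must push some flavor to its target, so 44 + 1 = 45.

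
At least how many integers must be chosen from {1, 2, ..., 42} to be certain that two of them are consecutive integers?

Partition {1, …, 42} into 21 pairs: {1,2}, {3,4}, …, {41,42}.
Choosing 21 integers — say the 21 even numbers 2, 4, …, 42 — takes one from each pair and avoids the property.
Choosing 22 forces two into the same pair by pigeonhole, and those are consecutive. So 22.

22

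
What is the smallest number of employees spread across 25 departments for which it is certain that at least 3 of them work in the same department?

There are 25 departments acting as pigeonholes.
With 25 × 2 = 50 employees we could place exactly 2 in each, with no class reaching 3.
One more forces some class to hold 3, so 50 + 1 = 51.

51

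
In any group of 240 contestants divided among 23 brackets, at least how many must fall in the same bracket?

11

If each of the 23 brackets held at most 10, the total would be at most 23 × 10 = 230 < 240, a contradiction.
So at least one holds ⌈240/23⌉ = 11.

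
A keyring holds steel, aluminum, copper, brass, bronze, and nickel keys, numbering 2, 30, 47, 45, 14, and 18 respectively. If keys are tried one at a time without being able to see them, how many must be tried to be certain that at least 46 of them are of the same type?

In the worst case we take at most 45 of each type, but all 2 steel, all 30 aluminum, all 14 bronze, and all 18 nickel (fewer than 45), giving 2 + 30 + 45 + 45 + 14 + 18 = 154.
One more key then forces some type to 46, so 154 + 1 = 155.

155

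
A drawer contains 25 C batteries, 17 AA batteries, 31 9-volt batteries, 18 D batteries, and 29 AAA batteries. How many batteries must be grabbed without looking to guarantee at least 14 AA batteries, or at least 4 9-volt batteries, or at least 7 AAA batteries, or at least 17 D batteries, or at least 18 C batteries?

56

The worst case stops just short of every target: 17 C, 13 AA, 3 9-volt, 16 D, 6 AAA — 17 + 13 + 3 + 16 + 6 = 55 batteries.
One more battery must push some type to its target, so 55 + 1 = 56.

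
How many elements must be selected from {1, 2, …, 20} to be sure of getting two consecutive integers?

11

Partition {1, …, 20} into 10 pairs: {1,2}, {3,4}, …, {19,20}.
Choosing 10 integers — say the 10 even numbers 2, 4, …, 20 — takes one from each pair and avoids the property.
Choosing 11 forces two into the same pair by pigeonhole, and those are consecutive. So 11.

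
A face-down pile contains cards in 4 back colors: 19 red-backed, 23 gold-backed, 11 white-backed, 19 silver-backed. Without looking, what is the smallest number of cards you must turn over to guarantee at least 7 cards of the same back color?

Treat the 4 back colors as pigeonholes.
The worst case takes 6 cards of each back color without reaching 7 of any: 4 × 6 = 24.
The next card must bring some back color to 7, so 24 + 1 = 25.

25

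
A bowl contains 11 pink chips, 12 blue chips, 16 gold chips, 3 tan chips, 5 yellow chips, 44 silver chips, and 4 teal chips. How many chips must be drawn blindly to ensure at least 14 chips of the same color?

62

Treat the 7 colors as pigeonholes.
In the worst case we take at most 13 of each color, but all 11 pink, all 12 blue, all 3 tan, all 5 yellow, and all 4 teal (fewer than 13), giving 11 + 12 + 13 + 3 + 5 + 13 + 4 = 61.
One more chip then forces some color to 14, so 61 + 1 = 62.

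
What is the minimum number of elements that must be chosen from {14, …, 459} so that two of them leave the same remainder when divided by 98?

99

Group the integers by remainder mod 98; there are 98 residue classes, each nonempty in this range.
Choosing one from each class (98 integers) avoids any shared remainder.
One more choice must repeat a class, so two differ by a multiple of 98. Hence 98 + 1 = 99.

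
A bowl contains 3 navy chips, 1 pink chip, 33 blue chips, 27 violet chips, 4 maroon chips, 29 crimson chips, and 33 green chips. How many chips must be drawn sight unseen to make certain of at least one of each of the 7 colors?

130

The hardest color to obtain is pink: we could draw every other chip first — 130 − 1 = 129 chips — without a single pink one.
The next draw must be pink, so 129 + 1 = 130.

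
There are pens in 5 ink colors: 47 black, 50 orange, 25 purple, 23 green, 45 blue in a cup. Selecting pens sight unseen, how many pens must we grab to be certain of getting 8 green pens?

The worst case draws every non-green pen first: 47 + 50 + 25 + 45 = 167.
The next 8 draws are then forced to be green, giving 167 + 8 = 175.

175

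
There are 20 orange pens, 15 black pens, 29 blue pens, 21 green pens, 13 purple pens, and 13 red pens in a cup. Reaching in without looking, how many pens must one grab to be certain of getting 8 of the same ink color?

43

The worst case takes 7 pens of each ink color without reaching 8 of any: 6 × 7 = 42.
The next pen must bring some ink color to 8, so 42 + 1 = 43.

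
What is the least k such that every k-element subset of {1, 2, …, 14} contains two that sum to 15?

Partition {1, …, 14} into 7 pairs: {1,14}, {2,13}, …, {7,8}.
Choosing 7 integers — say the integers 1 through 7 — takes one from each pair and avoids the property.
Choosing 8 forces two into the same pair by pigeonhole, and those sum to 15. So 8.

8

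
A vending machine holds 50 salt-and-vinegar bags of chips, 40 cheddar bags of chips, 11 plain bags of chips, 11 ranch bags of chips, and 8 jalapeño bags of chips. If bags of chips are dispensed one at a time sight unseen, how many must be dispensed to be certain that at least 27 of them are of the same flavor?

In the worst case we take at most 26 of each flavor, but all 11 plain, all 11 ranch, and all 8 jalapeño (fewer than 26), giving 26 + 26 + 11 + 11 + 8 = 82.
One more bag of chips then forces some flavor to 27, so 82 + 1 = 83.

83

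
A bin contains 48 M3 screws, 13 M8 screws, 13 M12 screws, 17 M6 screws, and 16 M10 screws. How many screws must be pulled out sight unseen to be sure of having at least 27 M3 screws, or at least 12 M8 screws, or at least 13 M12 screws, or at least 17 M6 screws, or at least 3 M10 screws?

68

The worst case stops just short of every target: 26 M3, 11 M8, 12 M12, 16 M6, 2 M10 — 26 + 11 + 12 + 16 + 2 = 67 screws.
One more screw must push some size to its target, so 67 + 1 = 68.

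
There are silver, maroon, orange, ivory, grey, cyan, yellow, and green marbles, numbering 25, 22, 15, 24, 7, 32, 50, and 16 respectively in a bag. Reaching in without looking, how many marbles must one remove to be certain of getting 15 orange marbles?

191

The worst case draws every non-orange marble first: 25 + 22 + 24 + 7 + 32 + 50 + 16 = 176.
The next 15 draws are then forced to be orange, giving 176 + 15 = 191.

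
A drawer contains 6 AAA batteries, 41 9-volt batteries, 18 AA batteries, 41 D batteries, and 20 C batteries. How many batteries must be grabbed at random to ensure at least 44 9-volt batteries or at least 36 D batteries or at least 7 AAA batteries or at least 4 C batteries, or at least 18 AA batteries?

The worst case stops just short of every target: 6 AAA, all 41 9-volt, 17 AA, 35 D, 3 C — 6 + 41 + 17 + 35 + 3 = 102 batteries.
One more battery must push some type to its target, so 102 + 1 = 103.

103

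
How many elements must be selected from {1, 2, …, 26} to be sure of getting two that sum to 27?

Partition {1, …, 26} into 13 pairs: {1,26}, {2,25}, …, {13,14}.
Choosing 13 integers — say the integers 1 through 13 — takes one from each pair and avoids the property.
Choosing 14 forces two into the same pair by pigeonhole, and those sum to 27. So 14.

14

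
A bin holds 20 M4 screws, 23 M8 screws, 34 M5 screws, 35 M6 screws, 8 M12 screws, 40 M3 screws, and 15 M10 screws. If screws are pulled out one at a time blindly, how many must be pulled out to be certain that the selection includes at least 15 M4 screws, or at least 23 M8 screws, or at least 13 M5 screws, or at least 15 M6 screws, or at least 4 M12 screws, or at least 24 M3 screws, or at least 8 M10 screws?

96

The worst case stops just short of every target: 14 M4, 22 M8, 12 M5, 14 M6, 3 M12, 23 M3, 7 M10 — 14 + 22 + 12 + 14 + 3 + 23 + 7 = 95 screws.
One more screw must push some size to its target, so 95 + 1 = 96.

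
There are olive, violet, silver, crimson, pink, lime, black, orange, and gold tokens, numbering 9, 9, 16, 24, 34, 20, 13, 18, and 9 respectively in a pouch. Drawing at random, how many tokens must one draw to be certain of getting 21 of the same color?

135

Treat the 9 colors as pigeonholes.
In the worst case we take at most 20 of each color, but all 9 olive, all 9 violet, all 16 silver, all 13 black, all 18 orange, and all 9 gold (fewer than 20), giving 9 + 9 + 16 + 20 + 20 + 20 + 13 + 18 + 9 = 134.
One more token then forces some color to 21, so 134 + 1 = 135.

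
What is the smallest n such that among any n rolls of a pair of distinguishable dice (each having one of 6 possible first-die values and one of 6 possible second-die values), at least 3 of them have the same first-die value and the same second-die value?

73

There are 6 × 6 = 36 (first-die value, second-die value) combinations acting as pigeonholes.
With 36 × 2 = 72 rolls of a pair of distinguishable dice we could place exactly 2 in each, with no (first-die value, second-die value) pair reaching 3.
One more forces some (first-die value, second-die value) pair to hold 3, so 72 + 1 = 73.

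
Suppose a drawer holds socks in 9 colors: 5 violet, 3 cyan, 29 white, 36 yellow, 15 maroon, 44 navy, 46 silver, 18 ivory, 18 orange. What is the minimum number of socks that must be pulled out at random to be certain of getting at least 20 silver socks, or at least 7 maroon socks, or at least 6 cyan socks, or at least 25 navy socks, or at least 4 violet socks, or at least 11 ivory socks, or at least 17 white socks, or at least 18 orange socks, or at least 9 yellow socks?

Each of the 9 colors has its own threshold; avoid all of them simultaneously.
The worst case stops just short of every target: 3 violet, all 3 cyan, 16 white, 8 yellow, 6 maroon, 24 navy, 19 silver, 10 ivory, 17 orange — 3 + 3 + 16 + 8 + 6 + 24 + 19 + 10 + 17 = 106 socks.
One more sock must push some color to its target, so 106 + 1 = 107.

107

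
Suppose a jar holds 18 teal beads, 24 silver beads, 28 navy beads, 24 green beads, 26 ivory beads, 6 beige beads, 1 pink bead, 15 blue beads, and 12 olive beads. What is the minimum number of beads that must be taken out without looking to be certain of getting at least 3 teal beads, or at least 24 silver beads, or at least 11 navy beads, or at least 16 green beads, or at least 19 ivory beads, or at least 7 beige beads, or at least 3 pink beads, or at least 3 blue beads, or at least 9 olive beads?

86

The worst case stops just short of every target: 2 teal, 23 silver, 10 navy, 15 green, 18 ivory, 6 beige, all 1 pink, 2 blue, 8 olive — 2 + 23 + 10 + 15 + 18 + 6 + 1 + 2 + 8 = 85 beads.
One more bead must push some color to its target, so 85 + 1 = 86.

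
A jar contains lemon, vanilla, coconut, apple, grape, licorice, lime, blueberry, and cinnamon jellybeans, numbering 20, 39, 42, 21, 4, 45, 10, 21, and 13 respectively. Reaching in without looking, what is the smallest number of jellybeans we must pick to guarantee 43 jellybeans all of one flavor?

213

Treat the 9 flavors as pigeonholes.
In the worst case we take at most 42 of each flavor, but all 20 lemon, all 39 vanilla, all 21 apple, all 4 grape, all 10 lime, all 21 blueberry, and all 13 cinnamon (fewer than 42), giving 20 + 39 + 42 + 21 + 4 + 42 + 10 + 21 + 13 = 212.
One more jellybean then forces some flavor to 43, so 212 + 1 = 213.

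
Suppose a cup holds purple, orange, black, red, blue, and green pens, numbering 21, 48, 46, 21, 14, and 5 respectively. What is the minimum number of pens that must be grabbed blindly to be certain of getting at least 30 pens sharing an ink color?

Treat the 6 ink colors as pigeonholes.
In the worst case we take at most 29 of each ink color, but all 21 purple, all 21 red, all 14 blue, and all 5 green (fewer than 29), giving 21 + 29 + 29 + 21 + 14 + 5 = 119.
One more pen then forces some ink color to 30, so 119 + 1 = 120.

120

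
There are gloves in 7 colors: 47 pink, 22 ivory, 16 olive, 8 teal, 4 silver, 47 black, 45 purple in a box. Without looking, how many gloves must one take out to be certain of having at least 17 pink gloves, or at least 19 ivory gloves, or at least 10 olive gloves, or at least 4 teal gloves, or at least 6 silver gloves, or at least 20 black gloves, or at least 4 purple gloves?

73

The worst case stops just short of every target: 16 pink, 18 ivory, 9 olive, 3 teal, all 4 silver, 19 black, 3 purple — 16 + 18 + 9 + 3 + 4 + 19 + 3 = 72 gloves.
One more glove must push some color to its target, so 72 + 1 = 73.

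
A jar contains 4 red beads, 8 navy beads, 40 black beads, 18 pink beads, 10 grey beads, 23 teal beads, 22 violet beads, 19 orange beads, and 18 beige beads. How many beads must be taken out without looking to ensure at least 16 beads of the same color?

Treat the 9 colors as pigeonholes.
In the worst case we take at most 15 of each color, but all 4 red, all 8 navy, and all 10 grey (fewer than 15), giving 4 + 8 + 15 + 15 + 10 + 15 + 15 + 15 + 15 = 112.
One more bead then forces some color to 16, so 112 + 1 = 113.

113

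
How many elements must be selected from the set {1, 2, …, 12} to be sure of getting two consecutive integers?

7

Partition {1, …, 12} into 6 pairs: {1,2}, {3,4}, …, {11,12}.
Choosing 6 integers — say the 6 even numbers 2, 4, …, 12 — takes one from each pair and avoids the property.
Choosing 7 forces two into the same pair by pigeonhole, and those are consecutive. So 7.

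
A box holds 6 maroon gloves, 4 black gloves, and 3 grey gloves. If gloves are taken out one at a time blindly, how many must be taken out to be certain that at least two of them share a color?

4

Treat the 3 colors as pigeonholes.
The worst case takes 1 glove of each color without reaching 2 of any: 3 × 1 = 3.
The next glove must bring some color to 2, so 3 + 1 = 4.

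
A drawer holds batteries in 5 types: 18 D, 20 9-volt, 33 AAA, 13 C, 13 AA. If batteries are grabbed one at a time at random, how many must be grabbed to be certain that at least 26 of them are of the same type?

In the worst case we take at most 25 of each type, but all 18 D, all 20 9-volt, all 13 C, and all 13 AA (fewer than 25), giving 18 + 20 + 25 + 13 + 13 = 89.
One more battery then forces some type to 26, so 89 + 1 = 90.

90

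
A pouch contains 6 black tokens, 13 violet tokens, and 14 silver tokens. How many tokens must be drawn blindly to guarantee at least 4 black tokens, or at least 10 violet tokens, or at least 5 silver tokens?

The worst case stops just short of every target: 3 black, 9 violet, 4 silver — 3 + 9 + 4 = 16 tokens.
One more token must push some color to its target, so 16 + 1 = 17.

17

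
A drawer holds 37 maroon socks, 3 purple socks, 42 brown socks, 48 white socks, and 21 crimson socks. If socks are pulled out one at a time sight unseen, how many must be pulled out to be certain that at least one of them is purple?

The worst case draws every non-purple sock first: 37 + 42 + 48 + 21 = 148.
The next draw is then forced to be purple, giving 148 + 1 = 149.

149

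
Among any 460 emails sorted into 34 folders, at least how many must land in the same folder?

14

If each of the 34 folders held at most 13, the total would be at most 34 × 13 = 442 < 460, a contradiction.
So at least one holds ⌈460/34⌉ = 14.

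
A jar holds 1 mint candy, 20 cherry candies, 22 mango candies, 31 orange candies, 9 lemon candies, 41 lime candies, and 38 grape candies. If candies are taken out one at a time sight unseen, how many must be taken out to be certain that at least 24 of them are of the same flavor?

122

In the worst case we take at most 23 of each flavor, but all 1 mint, all 20 cherry, all 22 mango, and all 9 lemon (fewer than 23), giving 1 + 20 + 22 + 23 + 9 + 23 + 23 = 121.
One more candy then forces some flavor to 24, so 121 + 1 = 122.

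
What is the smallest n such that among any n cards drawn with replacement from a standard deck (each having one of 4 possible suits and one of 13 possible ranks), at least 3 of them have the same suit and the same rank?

105

There are 4 × 13 = 52 (suit, rank) combinations acting as pigeonholes.
With 52 × 2 = 104 cards drawn with replacement from a standard deck we could place exactly 2 in each, with no (suit, rank) pair reaching 3.
One more forces some (suit, rank) pair to hold 3, so 104 + 1 = 105.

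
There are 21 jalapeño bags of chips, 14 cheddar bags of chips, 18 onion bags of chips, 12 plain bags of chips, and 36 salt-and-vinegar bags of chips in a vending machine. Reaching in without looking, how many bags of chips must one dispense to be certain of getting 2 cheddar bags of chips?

To avoid cheddar bags of chips as long as possible, exhaust the other 4 flavors first.
The worst case draws every non-cheddar bag of chips first: 21 + 18 + 12 + 36 = 87.
The next 2 draws are then forced to be cheddar, giving 87 + 2 = 89.

89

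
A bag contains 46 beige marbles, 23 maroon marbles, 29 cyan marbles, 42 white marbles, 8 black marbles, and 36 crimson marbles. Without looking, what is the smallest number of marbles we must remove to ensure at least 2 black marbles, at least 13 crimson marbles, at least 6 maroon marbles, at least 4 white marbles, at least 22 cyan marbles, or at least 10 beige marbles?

52

The worst case stops just short of every target: 9 beige, 5 maroon, 21 cyan, 3 white, 1 black, 12 crimson — 9 + 5 + 21 + 3 + 1 + 12 = 51 marbles.
One more marble must push some color to its target, so 51 + 1 = 52.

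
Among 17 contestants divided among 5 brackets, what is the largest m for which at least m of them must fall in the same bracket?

The 17 contestants fall into 5 brackets.
If each of the 5 brackets held at most 3, the total would be at most 5 × 3 = 15 < 17, a contradiction.
So at least one holds ⌈17/5⌉ = 4.

4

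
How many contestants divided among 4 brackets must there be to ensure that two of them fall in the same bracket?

There are 4 brackets acting as pigeonholes.
With 4 contestants we could place one in each, avoiding any repeat.
One more forces some class to hold 2, so 4 + 1 = 5.

5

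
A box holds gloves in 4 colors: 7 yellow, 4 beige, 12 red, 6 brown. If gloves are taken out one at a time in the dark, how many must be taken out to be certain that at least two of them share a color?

5

Treat the 4 colors as pigeonholes.
The worst case takes 1 glove of each color without reaching 2 of any: 4 × 1 = 4.
The next glove must bring some color to 2, so 4 + 1 = 5.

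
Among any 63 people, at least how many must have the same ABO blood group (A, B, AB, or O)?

There are 4 ABO blood groups, which serve as the pigeonholes.
If each of the 4 ABO blood groups held at most 15, the total would be at most 4 × 15 = 60 < 63, a contradiction.
So at least one holds ⌈63/4⌉ = 16.

16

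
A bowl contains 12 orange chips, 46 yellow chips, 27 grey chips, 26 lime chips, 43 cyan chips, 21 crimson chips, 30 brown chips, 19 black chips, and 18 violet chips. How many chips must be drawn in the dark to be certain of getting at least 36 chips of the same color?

224

Treat the 9 colors as pigeonholes.
In the worst case we take at most 35 of each color, but all 12 orange, all 27 grey, all 26 lime, all 21 crimson, all 30 brown, all 19 black, and all 18 violet (fewer than 35), giving 12 + 35 + 27 + 26 + 35 + 21 + 30 + 19 + 18 = 223.
One more chip then forces some color to 36, so 223 + 1 = 224.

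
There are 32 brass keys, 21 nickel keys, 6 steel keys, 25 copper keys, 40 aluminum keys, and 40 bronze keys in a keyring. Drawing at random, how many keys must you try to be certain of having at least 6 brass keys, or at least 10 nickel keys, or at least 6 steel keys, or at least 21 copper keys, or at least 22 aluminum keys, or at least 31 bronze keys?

The worst case stops just short of every target: 5 brass, 9 nickel, 5 steel, 20 copper, 21 aluminum, 30 bronze — 5 + 9 + 5 + 20 + 21 + 30 = 90 keys.
One more key must push some type to its target, so 90 + 1 = 91.

91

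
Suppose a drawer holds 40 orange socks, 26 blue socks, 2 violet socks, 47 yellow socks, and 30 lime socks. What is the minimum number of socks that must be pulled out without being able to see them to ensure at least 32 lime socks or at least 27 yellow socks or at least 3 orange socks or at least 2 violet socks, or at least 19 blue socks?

78

The worst case stops just short of every target: 2 orange, 18 blue, 1 violet, 26 yellow, all 30 lime — 2 + 18 + 1 + 26 + 30 = 77 socks.
One more sock must push some color to its target, so 77 + 1 = 78.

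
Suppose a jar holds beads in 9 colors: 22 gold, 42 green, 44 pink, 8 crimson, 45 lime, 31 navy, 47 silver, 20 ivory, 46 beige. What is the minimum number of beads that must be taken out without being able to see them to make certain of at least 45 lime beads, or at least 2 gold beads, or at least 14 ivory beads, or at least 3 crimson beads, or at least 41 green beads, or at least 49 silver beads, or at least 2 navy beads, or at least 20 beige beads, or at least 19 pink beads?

The worst case stops just short of every target: 1 gold, 40 green, 18 pink, 2 crimson, 44 lime, 1 navy, all 47 silver, 13 ivory, 19 beige — 1 + 40 + 18 + 2 + 44 + 1 + 47 + 13 + 19 = 185 beads.
One more bead must push some color to its target, so 185 + 1 = 186.

186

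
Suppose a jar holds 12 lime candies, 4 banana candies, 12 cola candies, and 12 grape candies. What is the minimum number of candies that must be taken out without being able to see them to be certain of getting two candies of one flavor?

5

The worst case takes 1 candy of each flavor without reaching 2 of any: 4 × 1 = 4.
The next candy must bring some flavor to 2, so 4 + 1 = 5.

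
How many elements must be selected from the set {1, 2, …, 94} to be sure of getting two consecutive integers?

Partition {1, …, 94} into 47 pairs: {1,2}, {3,4}, …, {93,94}.
Choosing 47 integers — say the 47 even numbers 2, 4, …, 94 — takes one from each pair and avoids the property.
Choosing 48 forces two into the same pair by pigeonhole, and those are consecutive. So 48.

48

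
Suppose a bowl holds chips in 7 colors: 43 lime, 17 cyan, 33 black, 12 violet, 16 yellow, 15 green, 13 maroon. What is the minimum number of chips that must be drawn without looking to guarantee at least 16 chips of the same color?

101

Treat the 7 colors as pigeonholes.
In the worst case we take at most 15 of each color, but all 12 violet and all 13 maroon (fewer than 15), giving 15 + 15 + 15 + 12 + 15 + 15 + 13 = 100.
One more chip then forces some color to 16, so 100 + 1 = 101.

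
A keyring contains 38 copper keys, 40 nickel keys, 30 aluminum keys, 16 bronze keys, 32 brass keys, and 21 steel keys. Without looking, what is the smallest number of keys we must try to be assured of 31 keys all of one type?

Treat the 6 types as pigeonholes.
In the worst case we take at most 30 of each type, but all 16 bronze and all 21 steel (fewer than 30), giving 30 + 30 + 30 + 16 + 30 + 21 = 157.
One more key then forces some type to 31, so 157 + 1 = 158.

158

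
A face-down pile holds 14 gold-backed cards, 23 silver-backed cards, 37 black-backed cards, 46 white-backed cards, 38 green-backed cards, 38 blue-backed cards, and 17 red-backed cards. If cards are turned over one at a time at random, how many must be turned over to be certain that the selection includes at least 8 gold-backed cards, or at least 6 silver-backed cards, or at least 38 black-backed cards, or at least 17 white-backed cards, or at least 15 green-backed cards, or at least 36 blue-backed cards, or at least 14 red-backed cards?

Each of the 7 back colors has its own threshold; avoid all of them simultaneously.
The worst case stops just short of every target: 7 gold-backed, 5 silver-backed, 37 black-backed, 16 white-backed, 14 green-backed, 35 blue-backed, 13 red-backed — 7 + 5 + 37 + 16 + 14 + 35 + 13 = 127 cards.
One more card must push some back color to its target, so 127 + 1 = 128.

128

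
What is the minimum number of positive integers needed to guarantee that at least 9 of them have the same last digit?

81

There are 10 possible last digits acting as pigeonholes.
With 10 × 8 = 80 positive integers we could place exactly 8 in each, with no class reaching 9.
One more forces some class to hold 9, so 80 + 1 = 81.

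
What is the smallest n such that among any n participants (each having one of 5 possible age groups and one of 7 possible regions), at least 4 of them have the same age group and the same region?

There are 5 × 7 = 35 (age group, region) combinations acting as pigeonholes.
With 35 × 3 = 105 participants we could place exactly 3 in each, with no (age group, region) pair reaching 4.
One more forces some (age group, region) pair to hold 4, so 105 + 1 = 106.

106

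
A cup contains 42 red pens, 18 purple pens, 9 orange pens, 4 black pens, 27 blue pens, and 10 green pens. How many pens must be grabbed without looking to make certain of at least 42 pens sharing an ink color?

110

In the worst case we take at most 41 of each ink color, but all 18 purple, all 9 orange, all 4 black, all 27 blue, and all 10 green (fewer than 41), giving 41 + 18 + 9 + 4 + 27 + 10 = 109.
One more pen then forces some ink color to 42, so 109 + 1 = 110.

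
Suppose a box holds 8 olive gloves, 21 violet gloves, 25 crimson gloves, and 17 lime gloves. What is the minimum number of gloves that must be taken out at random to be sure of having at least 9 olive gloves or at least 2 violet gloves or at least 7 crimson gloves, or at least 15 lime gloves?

The worst case stops just short of every target: 8 olive, 1 violet, 6 crimson, 14 lime — 8 + 1 + 6 + 14 = 29 gloves.
One more glove must push some color to its target, so 29 + 1 = 30.

30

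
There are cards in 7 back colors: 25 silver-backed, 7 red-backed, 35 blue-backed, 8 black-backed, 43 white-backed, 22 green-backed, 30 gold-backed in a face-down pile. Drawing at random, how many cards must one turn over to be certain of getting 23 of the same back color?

126

In the worst case we take at most 22 of each back color, but all 7 red-backed and all 8 black-backed (fewer than 22), giving 22 + 7 + 22 + 8 + 22 + 22 + 22 = 125.
One more card then forces some back color to 23, so 125 + 1 = 126.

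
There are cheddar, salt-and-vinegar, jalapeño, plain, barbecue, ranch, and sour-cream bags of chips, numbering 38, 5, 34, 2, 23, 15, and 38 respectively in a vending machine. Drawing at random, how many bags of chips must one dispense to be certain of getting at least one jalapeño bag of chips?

122

The worst case draws every non-jalapeño bag of chips first: 38 + 5 + 2 + 23 + 15 + 38 = 121.
The next draw is then forced to be jalapeño, giving 121 + 1 = 122.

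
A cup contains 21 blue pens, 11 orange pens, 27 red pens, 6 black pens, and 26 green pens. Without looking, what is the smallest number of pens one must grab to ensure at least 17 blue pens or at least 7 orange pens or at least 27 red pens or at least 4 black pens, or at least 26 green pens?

77

The worst case stops just short of every target: 16 blue, 6 orange, 26 red, 3 black, 25 green — 16 + 6 + 26 + 3 + 25 = 76 pens.
One more pen must push some ink color to its target, so 76 + 1 = 77.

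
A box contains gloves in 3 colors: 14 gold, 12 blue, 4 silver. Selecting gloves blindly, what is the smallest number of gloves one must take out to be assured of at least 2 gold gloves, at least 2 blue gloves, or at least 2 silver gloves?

4

The worst case stops just short of every target: 1 gold, 1 blue, 1 silver — 1 + 1 + 1 = 3 gloves.
One more glove must push some color to its target, so 3 + 1 = 4.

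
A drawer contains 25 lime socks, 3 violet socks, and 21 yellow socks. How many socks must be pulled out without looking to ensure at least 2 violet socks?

The worst case draws every non-violet sock first: 25 + 21 = 46.
The next 2 draws are then forced to be violet, giving 46 + 2 = 48.

48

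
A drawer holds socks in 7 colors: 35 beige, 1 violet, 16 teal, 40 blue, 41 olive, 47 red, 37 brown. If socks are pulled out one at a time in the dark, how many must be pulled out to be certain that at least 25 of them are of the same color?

In the worst case we take at most 24 of each color, but all 1 violet and all 16 teal (fewer than 24), giving 24 + 1 + 16 + 24 + 24 + 24 + 24 = 137.
One more sock then forces some color to 25, so 137 + 1 = 138.

138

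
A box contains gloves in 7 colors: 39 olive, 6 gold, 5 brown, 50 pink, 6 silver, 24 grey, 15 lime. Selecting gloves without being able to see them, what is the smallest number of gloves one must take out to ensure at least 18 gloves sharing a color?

Treat the 7 colors as pigeonholes.
In the worst case we take at most 17 of each color, but all 6 gold, all 5 brown, all 6 silver, and all 15 lime (fewer than 17), giving 17 + 6 + 5 + 17 + 6 + 17 + 15 = 83.
One more glove then forces some color to 18, so 83 + 1 = 84.

84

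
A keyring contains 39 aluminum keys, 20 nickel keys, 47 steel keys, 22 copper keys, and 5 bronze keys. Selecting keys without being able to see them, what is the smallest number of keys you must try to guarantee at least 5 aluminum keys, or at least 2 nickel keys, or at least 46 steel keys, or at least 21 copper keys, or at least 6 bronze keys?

76

Each of the 5 types has its own threshold; avoid all of them simultaneously.
The worst case stops just short of every target: 4 aluminum, 1 nickel, 45 steel, 20 copper, 5 bronze — 4 + 1 + 45 + 20 + 5 = 75 keys.
One more key must push some type to its target, so 75 + 1 = 76.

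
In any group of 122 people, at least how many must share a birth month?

11

There are 12 months of the year, which serve as the pigeonholes.
If each of the 12 months of the year held at most 10, the total would be at most 12 × 10 = 120 < 122, a contradiction.
So at least one holds ⌈122/12⌉ = 11.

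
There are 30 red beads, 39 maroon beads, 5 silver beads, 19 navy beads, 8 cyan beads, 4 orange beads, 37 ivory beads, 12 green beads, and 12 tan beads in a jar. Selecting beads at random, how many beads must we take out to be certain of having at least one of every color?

163

The hardest color to obtain is orange: we could draw every other bead first — 166 − 4 = 162 beads — without a single orange one.
The next draw must be orange, so 162 + 1 = 163.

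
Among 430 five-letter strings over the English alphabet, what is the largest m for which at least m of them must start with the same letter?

The 430 five-letter strings over the English alphabet fall into 26 possible first letters.
If each of the 26 possible first letters held at most 16, the total would be at most 26 × 16 = 416 < 430, a contradiction.
So at least one holds ⌈430/26⌉ = 17.

17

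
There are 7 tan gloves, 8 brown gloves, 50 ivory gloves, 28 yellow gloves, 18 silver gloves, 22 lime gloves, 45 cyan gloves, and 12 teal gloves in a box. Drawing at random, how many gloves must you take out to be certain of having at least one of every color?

184

The hardest color to obtain is tan: we could draw every other glove first — 190 − 7 = 183 gloves — without a single tan one.
The next draw must be tan, so 183 + 1 = 184.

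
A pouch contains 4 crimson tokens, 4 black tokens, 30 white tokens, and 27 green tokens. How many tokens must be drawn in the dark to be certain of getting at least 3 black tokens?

64

The worst case draws every non-black token first: 4 + 30 + 27 = 61.
The next 3 draws are then forced to be black, giving 61 + 3 = 64.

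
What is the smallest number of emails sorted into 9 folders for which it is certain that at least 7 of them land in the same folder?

There are 9 folders acting as pigeonholes.
With 9 × 6 = 54 emails we could place exactly 6 in each, with no class reaching 7.
One more forces some class to hold 7, so 54 + 1 = 55.

55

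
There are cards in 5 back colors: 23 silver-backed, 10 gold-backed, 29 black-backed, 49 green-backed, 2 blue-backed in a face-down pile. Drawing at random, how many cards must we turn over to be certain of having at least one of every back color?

112

The hardest back color to obtain is blue-backed: we could draw every other card first — 113 − 2 = 111 cards — without a single blue-backed one.
The next draw must be blue-backed, so 111 + 1 = 112.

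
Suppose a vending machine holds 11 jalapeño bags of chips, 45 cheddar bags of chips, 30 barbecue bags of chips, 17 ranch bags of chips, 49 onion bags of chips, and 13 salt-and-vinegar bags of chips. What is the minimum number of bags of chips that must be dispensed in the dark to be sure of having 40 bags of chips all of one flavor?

150

Treat the 6 flavors as pigeonholes.
In the worst case we take at most 39 of each flavor, but all 11 jalapeño, all 30 barbecue, all 17 ranch, and all 13 salt-and-vinegar (fewer than 39), giving 11 + 39 + 30 + 17 + 39 + 13 = 149.
One more bag of chips then forces some flavor to 40, so 149 + 1 = 150.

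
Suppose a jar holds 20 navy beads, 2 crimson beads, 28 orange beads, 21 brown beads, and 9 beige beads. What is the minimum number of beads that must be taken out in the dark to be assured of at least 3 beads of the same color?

Treat the 5 colors as pigeonholes.
The worst case takes 2 beads of each color without reaching 3 of any: 5 × 2 = 10.
The next bead must bring some color to 3, so 10 + 1 = 11.

11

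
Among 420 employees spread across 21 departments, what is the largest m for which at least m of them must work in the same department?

The 420 employees fall into 21 departments.
If each of the 21 departments held at most 19, the total would be at most 21 × 19 = 399 < 420, a contradiction.
So at least one holds ⌈420/21⌉ = 20.

20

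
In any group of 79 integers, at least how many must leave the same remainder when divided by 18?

The 79 integers fall into 18 residue classes modulo 18.
If each of the 18 residue classes modulo 18 held at most 4, the total would be at most 18 × 4 = 72 < 79, a contradiction.
So at least one holds ⌈79/18⌉ = 5.

5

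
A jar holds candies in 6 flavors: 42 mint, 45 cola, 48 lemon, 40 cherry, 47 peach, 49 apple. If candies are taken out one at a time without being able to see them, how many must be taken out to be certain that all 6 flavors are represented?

The hardest flavor to obtain is cherry: we could draw every other candy first — 271 − 40 = 231 candies — without a single cherry one.
The next draw must be cherry, so 231 + 1 = 232.

232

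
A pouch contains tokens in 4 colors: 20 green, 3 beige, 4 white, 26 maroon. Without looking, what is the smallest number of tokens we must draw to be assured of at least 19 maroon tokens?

46

The worst case draws every non-maroon token first: 20 + 3 + 4 = 27.
The next 19 draws are then forced to be maroon, giving 27 + 19 = 46.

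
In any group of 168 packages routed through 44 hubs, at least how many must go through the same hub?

4

The 168 packages fall into 44 hubs.
If each of the 44 hubs held at most 3, the total would be at most 44 × 3 = 132 < 168, a contradiction.
So at least one holds ⌈168/44⌉ = 4.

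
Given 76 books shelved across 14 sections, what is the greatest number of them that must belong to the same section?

6

The 76 books fall into 14 sections.
If each of the 14 sections held at most 5, the total would be at most 14 × 5 = 70 < 76, a contradiction.
So at least one holds ⌈76/14⌉ = 6.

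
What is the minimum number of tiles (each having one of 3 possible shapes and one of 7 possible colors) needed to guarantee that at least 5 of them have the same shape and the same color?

There are 3 × 7 = 21 (shape, color) combinations acting as pigeonholes.
With 21 × 4 = 84 tiles we could place exactly 4 in each, with no (shape, color) pair reaching 5.
One more forces some (shape, color) pair to hold 5, so 84 + 1 = 85.

85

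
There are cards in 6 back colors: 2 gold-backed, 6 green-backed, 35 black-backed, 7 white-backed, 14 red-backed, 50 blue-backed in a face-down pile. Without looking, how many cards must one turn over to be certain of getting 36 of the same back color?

100

In the worst case we take at most 35 of each back color, but all 2 gold-backed, all 6 green-backed, all 7 white-backed, and all 14 red-backed (fewer than 35), giving 2 + 6 + 35 + 7 + 14 + 35 = 99.
One more card then forces some back color to 36, so 99 + 1 = 100.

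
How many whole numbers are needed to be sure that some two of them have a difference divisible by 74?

Two integers differ by a multiple of 74 exactly when they share a remainder mod 74.
There are 74 residue classes mod 74, so 74 integers can all lie in distinct classes.
One more integer must repeat a residue, giving a difference divisible by 74. So n = 74 + 1 = 75.

75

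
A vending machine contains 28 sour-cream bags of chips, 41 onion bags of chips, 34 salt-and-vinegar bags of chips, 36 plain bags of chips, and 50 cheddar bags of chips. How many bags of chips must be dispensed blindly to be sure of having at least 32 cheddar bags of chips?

The worst case draws every non-cheddar bag of chips first: 28 + 41 + 34 + 36 = 139.
The next 32 draws are then forced to be cheddar, giving 139 + 32 = 171.

171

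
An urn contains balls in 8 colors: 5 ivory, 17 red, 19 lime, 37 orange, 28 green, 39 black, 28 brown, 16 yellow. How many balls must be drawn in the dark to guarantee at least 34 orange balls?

The worst case draws every non-orange ball first: 5 + 17 + 19 + 28 + 39 + 28 + 16 = 152.
The next 34 draws are then forced to be orange, giving 152 + 34 = 186.

186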